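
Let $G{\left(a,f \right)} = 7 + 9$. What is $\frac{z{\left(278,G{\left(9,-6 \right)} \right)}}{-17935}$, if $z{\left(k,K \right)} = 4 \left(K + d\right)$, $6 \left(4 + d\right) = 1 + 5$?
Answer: $- \frac{52}{17935} \approx -0.0028994$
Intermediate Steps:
$G{\left(a,f \right)} = 16$
$d = -3$ ($d = -4 + \frac{1 + 5}{6} = -4 + \frac{1}{6} \cdot 6 = -4 + 1 = -3$)
$z{\left(k,K \right)} = -12 + 4 K$ ($z{\left(k,K \right)} = 4 \left(K - 3\right) = 4 \left(-3 + K\right) = -12 + 4 K$)
$\frac{z{\left(278,G{\left(9,-6 \right)} \right)}}{-17935} = \frac{-12 + 4 \cdot 16}{-17935} = \left(-12 + 64\right) \left(- \frac{1}{17935}\right) = 52 \left(- \frac{1}{17935}\right) = - \frac{52}{17935}$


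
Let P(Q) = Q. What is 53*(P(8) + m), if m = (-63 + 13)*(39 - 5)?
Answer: -89676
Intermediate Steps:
m = -1700 (m = -50*34 = -1700)
53*(P(8) + m) = 53*(8 - 1700) = 53*(-1692) = -89676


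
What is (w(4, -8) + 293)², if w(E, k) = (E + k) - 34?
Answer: 65025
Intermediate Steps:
w(E, k) = -34 + E + k
(w(4, -8) + 293)² = ((-34 + 4 - 8) + 293)² = (-38 + 293)² = 255² = 65025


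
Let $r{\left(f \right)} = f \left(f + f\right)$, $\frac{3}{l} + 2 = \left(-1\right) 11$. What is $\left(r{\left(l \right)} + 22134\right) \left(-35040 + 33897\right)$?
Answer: $- \frac{4275578952}{169} \approx -2.5299 \cdot 10^{7}$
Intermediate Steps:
$l = - \frac{3}{13}$ ($l = \frac{3}{-2 - 11} = \frac{3}{-13} = 3 \left(- \frac{1}{13}\right) = - \frac{3}{13} \approx -0.23077$)
$r{\left(f \right)} = 2 f^{2}$ ($r{\left(f \right)} = f 2 f = 2 f^{2}$)
$\left(r{\left(l \right)} + 22134\right) \left(-35040 + 33897\right) = \left(2 \left(- \frac{3}{13}\right)^{2} + 22134\right) \left(-35040 + 33897\right) = \left(2 \cdot \frac{9}{169} + 22134\right) \left(-1143\right) = \left(\frac{18}{169} + 22134\right) \left(-1143\right) = \frac{3740664}{169} \left(-1143\right) = - \frac{4275578952}{169}$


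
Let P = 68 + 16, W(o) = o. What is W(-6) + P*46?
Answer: 3858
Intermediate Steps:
P = 84
W(-6) + P*46 = -6 + 84*46 = -6 + 3864 = 3858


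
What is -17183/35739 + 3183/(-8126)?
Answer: -253386295/290415114 ≈ -0.87250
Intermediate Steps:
-17183/35739 + 3183/(-8126) = -17183*1/35739 + 3183*(-1/8126) = -17183/35739 - 3183/8126 = -253386295/290415114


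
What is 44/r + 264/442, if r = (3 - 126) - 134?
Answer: 24200/56797 ≈ 0.42608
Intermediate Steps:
r = -257 (r = -123 - 134 = -257)
44/r + 264/442 = 44/(-257) + 264/442 = 44*(-1/257) + 264*(1/442) = -44/257 + 132/221 = 24200/56797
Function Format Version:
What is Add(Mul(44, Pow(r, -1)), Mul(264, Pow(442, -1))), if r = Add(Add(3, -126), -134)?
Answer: Rational(24200, 56797) ≈ 0.42608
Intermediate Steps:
r = -257 (r = Add(-123, -134) = -257)
Add(Mul(44, Pow(r, -1)), Mul(264, Pow(442, -1))) = Add(Mul(44, Pow(-257, -1)), Mul(264, Pow(442, -1))) = Add(Mul(44, Rational(-1, 257)), Mul(264, Rational(1, 442))) = Add(Rational(-44, 257), Rational(132, 221)) = Rational(24200, 56797)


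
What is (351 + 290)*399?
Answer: 255759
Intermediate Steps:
(351 + 290)*399 = 641*399 = 255759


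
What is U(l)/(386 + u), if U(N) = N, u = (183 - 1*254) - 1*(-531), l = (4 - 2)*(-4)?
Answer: -4/423 ≈ -0.0094563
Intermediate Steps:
l = -8 (l = 2*(-4) = -8)
u = 460 (u = (183 - 254) + 531 = -71 + 531 = 460)
U(l)/(386 + u) = -8/(386 + 460) = -8/846 = -8*1/846 = -4/423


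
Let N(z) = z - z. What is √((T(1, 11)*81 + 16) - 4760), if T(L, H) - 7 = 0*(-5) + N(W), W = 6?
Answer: I*√4177 ≈ 64.63*I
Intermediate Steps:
N(z) = 0
T(L, H) = 7 (T(L, H) = 7 + (0*(-5) + 0) = 7 + (0 + 0) = 7 + 0 = 7)
√((T(1, 11)*81 + 16) - 4760) = √((7*81 + 16) - 4760) = √((567 + 16) - 4760) = √(583 - 4760) = √(-4177) = I*√4177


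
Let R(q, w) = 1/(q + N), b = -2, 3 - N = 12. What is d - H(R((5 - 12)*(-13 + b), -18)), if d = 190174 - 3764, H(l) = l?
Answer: 17895359/96 ≈ 1.8641e+5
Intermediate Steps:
N = -9 (N = 3 - 1*12 = 3 - 12 = -9)
R(q, w) = 1/(-9 + q) (R(q, w) = 1/(q - 9) = 1/(-9 + q))
d = 186410
d - H(R((5 - 12)*(-13 + b), -18)) = 186410 - 1/(-9 + (5 - 12)*(-13 - 2)) = 186410 - 1/(-9 - 7*(-15)) = 186410 - 1/(-9 + 105) = 186410 - 1/96 = 17895359/96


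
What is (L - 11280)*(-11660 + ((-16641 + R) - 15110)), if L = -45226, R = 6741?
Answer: 2072075020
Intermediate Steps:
(L - 11280)*(-11660 + ((-16641 + R) - 15110)) = (-45226 - 11280)*(-11660 + ((-16641 + 6741) - 15110)) = -56506*(-11660 + (-9900 - 15110)) = -56506*(-11660 - 25010) = -56506*(-36670) = 2072075020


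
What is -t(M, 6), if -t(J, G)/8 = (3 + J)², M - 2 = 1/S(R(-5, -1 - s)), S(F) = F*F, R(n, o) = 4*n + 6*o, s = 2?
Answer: 52142841/260642 ≈ 200.06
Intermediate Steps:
S(F) = F²
M = 2889/1444 (M = 2 + 1/((4*(-5) + 6*(-1 - 1*2))²) = 2 + 1/((-20 + 6*(-1 - 2))²) = 2 + 1/((-20 + 6*(-3))²) = 2 + 1/((-20 - 18)²) = 2 + 1/((-38)²) = 2 + 1/1444 = 2889/1444 ≈ 2.0007)
t(J, G) = -8*(3 + J)²
-t(M, 6) = -(-8)*(3 + 2889/1444)² = -(-8)*(7221/1444)² = -(-8)*52142841/2085136 = -1*(-52142841/260642) = 52142841/260642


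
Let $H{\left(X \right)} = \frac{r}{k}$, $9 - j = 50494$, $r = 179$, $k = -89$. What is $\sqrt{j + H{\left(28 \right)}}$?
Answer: $\frac{4 i \sqrt{24994226}}{89} \approx 224.69 i$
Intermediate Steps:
$j = -50485$ ($j = 9 - 50494 = -50485$)
$H{\left(X \right)} = - \frac{179}{89}$ ($H{\left(X \right)} = \frac{179}{-89} = 179 \left(- \frac{1}{89}\right) = - \frac{179}{89}$)
$\sqrt{j + H{\left(28 \right)}} = \sqrt{-50485 - \frac{179}{89}} = \sqrt{- \frac{4493344}{89}} = \frac{4 i \sqrt{24994226}}{89}$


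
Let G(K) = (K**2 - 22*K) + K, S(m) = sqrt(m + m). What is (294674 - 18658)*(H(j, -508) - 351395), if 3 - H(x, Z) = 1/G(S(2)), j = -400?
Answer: -1842806333160/19 ≈ -9.6990e+10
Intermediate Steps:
S(m) = sqrt(2)*sqrt(m) (S(m) = sqrt(2*m) = sqrt(2)*sqrt(m))
G(K) = K**2 - 21*K
H(x, Z) = 115/38 (H(x, Z) = 3 - 1/((sqrt(2)*sqrt(2))*(-21 + sqrt(2)*sqrt(2))) = 3 - 1/(2*(-21 + 2)) = 3 - 1/(2*(-19)) = 3 - 1/(-38) = 3 - 1*(-1/38) = 3 + 1/38 = 115/38)
(294674 - 18658)*(H(j, -508) - 351395) = (294674 - 18658)*(115/38 - 351395) = 276016*(-13352895/38) = -1842806333160/19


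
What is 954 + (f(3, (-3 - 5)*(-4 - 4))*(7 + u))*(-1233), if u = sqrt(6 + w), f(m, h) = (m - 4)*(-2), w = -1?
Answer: -16308 - 2466*sqrt(5) ≈ -21822.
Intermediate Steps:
f(m, h) = 8 - 2*m (f(m, h) = (-4 + m)*(-2) = 8 - 2*m)
u = sqrt(5) (u = sqrt(6 - 1) = sqrt(5) ≈ 2.2361)
954 + (f(3, (-3 - 5)*(-4 - 4))*(7 + u))*(-1233) = 954 + ((8 - 2*3)*(7 + sqrt(5)))*(-1233) = 954 + ((8 - 6)*(7 + sqrt(5)))*(-1233) = 954 + (2*(7 + sqrt(5)))*(-1233) = 954 + (14 + 2*sqrt(5))*(-1233) = 954 + (-17262 - 2466*sqrt(5)) = -16308 - 2466*sqrt(5)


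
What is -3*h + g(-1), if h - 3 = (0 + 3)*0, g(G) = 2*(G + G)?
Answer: -13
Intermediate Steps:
g(G) = 4*G (g(G) = 2*(2*G) = 4*G)
h = 3 (h = 3 + (0 + 3)*0 = 3 + 3*0 = 3 + 0 = 3)
-3*h + g(-1) = -3*3 + 4*(-1) = -9 - 4 = -13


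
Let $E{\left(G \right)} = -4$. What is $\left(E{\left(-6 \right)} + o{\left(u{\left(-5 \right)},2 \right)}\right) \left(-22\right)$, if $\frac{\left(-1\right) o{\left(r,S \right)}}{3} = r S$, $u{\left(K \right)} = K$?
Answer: $-572$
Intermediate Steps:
$o{\left(r,S \right)} = - 3 S r$ ($o{\left(r,S \right)} = - 3 r S = - 3 S r$)
$\left(E{\left(-6 \right)} + o{\left(u{\left(-5 \right)},2 \right)}\right) \left(-22\right) = \left(-4 - 6 \left(-5\right)\right) \left(-22\right) = \left(-4 + 30\right) \left(-22\right) = 26 \left(-22\right) = -572$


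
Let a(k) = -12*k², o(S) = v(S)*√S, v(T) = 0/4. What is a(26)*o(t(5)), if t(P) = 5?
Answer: 0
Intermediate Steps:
v(T) = 0 (v(T) = 0*(¼) = 0)
o(S) = 0 (o(S) = 0*√S = 0)
a(26)*o(t(5)) = -12*26²*0 = -12*676*0 = -8112*0 = 0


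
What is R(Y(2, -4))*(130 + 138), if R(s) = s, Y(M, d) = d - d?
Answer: 0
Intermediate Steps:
Y(M, d) = 0
R(Y(2, -4))*(130 + 138) = 0*(130 + 138) = 0*268 = 0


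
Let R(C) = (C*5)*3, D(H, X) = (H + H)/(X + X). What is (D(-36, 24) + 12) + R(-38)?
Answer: -1119/2 ≈ -559.50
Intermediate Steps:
D(H, X) = H/X (D(H, X) = (2*H)/((2*X)) = (2*H)*(1/(2*X)) = H/X)
R(C) = 15*C (R(C) = (5*C)*3 = 15*C)
(D(-36, 24) + 12) + R(-38) = (-36/24 + 12) + 15*(-38) = (-36*1/24 + 12) - 570 = (-3/2 + 12) - 570 = 21/2 - 570 = -1119/2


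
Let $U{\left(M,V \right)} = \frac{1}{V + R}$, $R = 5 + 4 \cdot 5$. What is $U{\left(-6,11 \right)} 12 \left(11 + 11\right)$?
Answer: $\frac{22}{3} \approx 7.3333$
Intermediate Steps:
$R = 25$ ($R = 5 + 20 = 25$)
$U{\left(M,V \right)} = \frac{1}{25 + V}$ ($U{\left(M,V \right)} = \frac{1}{V + 25} = \frac{1}{25 + V}$)
$U{\left(-6,11 \right)} 12 \left(11 + 11\right) = \frac{12 \left(11 + 11\right)}{25 + 11} = \frac{12 \cdot 22}{36} = \frac{1}{36} \cdot 264 = \frac{22}{3}$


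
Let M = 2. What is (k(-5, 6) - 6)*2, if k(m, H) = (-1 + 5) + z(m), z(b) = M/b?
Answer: -24/5 ≈ -4.8000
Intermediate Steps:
z(b) = 2/b
k(m, H) = 4 + 2/m (k(m, H) = (-1 + 5) + 2/m = 4 + 2/m)
(k(-5, 6) - 6)*2 = ((4 + 2/(-5)) - 6)*2 = ((4 + 2*(-1/5)) - 6)*2 = ((4 - 2/5) - 6)*2 = (18/5 - 6)*2 = -12/5*2 = -24/5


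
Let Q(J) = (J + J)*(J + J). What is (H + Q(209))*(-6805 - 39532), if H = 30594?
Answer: -9513820166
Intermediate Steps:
Q(J) = 4*J² (Q(J) = (2*J)*(2*J) = 4*J²)
(H + Q(209))*(-6805 - 39532) = (30594 + 4*209²)*(-6805 - 39532) = (30594 + 4*43681)*(-46337) = (30594 + 174724)*(-46337) = 205318*(-46337) = -9513820166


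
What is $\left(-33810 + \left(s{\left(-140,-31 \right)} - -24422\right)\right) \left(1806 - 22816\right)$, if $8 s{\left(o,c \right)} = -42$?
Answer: $\frac{394704365}{2} \approx 1.9735 \cdot 10^{8}$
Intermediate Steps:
$s{\left(o,c \right)} = - \frac{21}{4}$ ($s{\left(o,c \right)} = \frac{1}{8} \left(-42\right) = - \frac{21}{4}$)
$\left(-33810 + \left(s{\left(-140,-31 \right)} - -24422\right)\right) \left(1806 - 22816\right) = \left(-33810 - - \frac{97667}{4}\right) \left(1806 - 22816\right) = \left(-33810 + \left(- \frac{21}{4} + 24422\right)\right) \left(-21010\right) = \left(-33810 + \frac{97667}{4}\right) \left(-21010\right) = \left(- \frac{37573}{4}\right) \left(-21010\right) = \frac{394704365}{2}$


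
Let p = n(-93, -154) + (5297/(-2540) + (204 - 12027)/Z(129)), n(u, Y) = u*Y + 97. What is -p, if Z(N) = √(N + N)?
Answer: -36618963/2540 + 3941*√258/86 ≈ -13681.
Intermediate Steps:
n(u, Y) = 97 + Y*u (n(u, Y) = Y*u + 97 = 97 + Y*u)
Z(N) = √2*√N (Z(N) = √(2*N) = √2*√N)
p = 36618963/2540 - 3941*√258/86 (p = (97 - 154*(-93)) + (5297/(-2540) + (204 - 12027)/((√2*√129))) = (97 + 14322) + (5297*(-1/2540) - 11823*√258/258) = 14419 + (-5297/2540 - 3941*√258/86) = 36618963/2540 - 3941*√258/86 ≈ 13681.)
-p = -(36618963/2540 - 3941*√258/86) = -36618963/2540 + 3941*√258/86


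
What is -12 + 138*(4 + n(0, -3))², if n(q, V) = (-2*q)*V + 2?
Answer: 4956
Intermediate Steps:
n(q, V) = 2 - 2*V*q (n(q, V) = -2*V*q + 2 = 2 - 2*V*q)
-12 + 138*(4 + n(0, -3))² = -12 + 138*(4 + (2 - 2*(-3)*0))² = -12 + 138*(4 + (2 + 0))² = -12 + 138*(4 + 2)² = -12 + 138*6² = -12 + 138*36 = -12 + 4968 = 4956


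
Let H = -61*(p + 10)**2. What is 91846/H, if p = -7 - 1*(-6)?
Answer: -91846/4941 ≈ -18.589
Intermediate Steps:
p = -1 (p = -7 + 6 = -1)
H = -4941 (H = -61*(-1 + 10)**2 = -61*9**2 = -61*81 = -4941)
91846/H = 91846/(-4941) = 91846*(-1/4941) = -91846/4941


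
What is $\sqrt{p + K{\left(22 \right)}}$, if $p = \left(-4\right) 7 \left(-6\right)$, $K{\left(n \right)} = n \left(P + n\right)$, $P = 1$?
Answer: $\sqrt{674} \approx 25.962$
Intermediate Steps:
$K{\left(n \right)} = n \left(1 + n\right)$
$p = 168$ ($p = \left(-28\right) \left(-6\right) = 168$)
$\sqrt{p + K{\left(22 \right)}} = \sqrt{168 + 22 \left(1 + 22\right)} = \sqrt{168 + 22 \cdot 23} = \sqrt{168 + 506} = \sqrt{674}$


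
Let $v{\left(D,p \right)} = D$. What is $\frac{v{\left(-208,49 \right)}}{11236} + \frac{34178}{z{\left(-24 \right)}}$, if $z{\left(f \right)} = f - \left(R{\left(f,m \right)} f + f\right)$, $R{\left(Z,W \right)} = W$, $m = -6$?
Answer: $- \frac{48006745}{202248} \approx -237.37$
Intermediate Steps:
$z{\left(f \right)} = 6 f$ ($z{\left(f \right)} = f - \left(- 6 f + f\right) = f - - 5 f = f + 5 f = 6 f$)
$\frac{v{\left(-208,49 \right)}}{11236} + \frac{34178}{z{\left(-24 \right)}} = - \frac{208}{11236} + \frac{34178}{6 \left(-24\right)} = \left(-208\right) \frac{1}{11236} + \frac{34178}{-144} = - \frac{52}{2809} + 34178 \left(- \frac{1}{144}\right) = - \frac{52}{2809} - \frac{17089}{72} = - \frac{48006745}{202248}$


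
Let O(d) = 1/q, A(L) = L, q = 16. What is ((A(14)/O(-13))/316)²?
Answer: 3136/6241 ≈ 0.50248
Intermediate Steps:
O(d) = 1/16
((A(14)/O(-13))/316)² = ((14/(1/16))/316)² = ((14*16)*(1/316))² = (224*(1/316))² = (56/79)² = 3136/6241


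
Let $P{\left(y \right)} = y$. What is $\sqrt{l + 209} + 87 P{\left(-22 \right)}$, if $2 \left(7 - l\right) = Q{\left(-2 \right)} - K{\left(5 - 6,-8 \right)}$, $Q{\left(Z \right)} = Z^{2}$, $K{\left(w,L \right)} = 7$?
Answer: $-1914 + \frac{\sqrt{870}}{2} \approx -1899.3$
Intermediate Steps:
$l = \frac{17}{2}$ ($l = 7 - \frac{\left(-2\right)^{2} - 7}{2} = 7 - \frac{4 - 7}{2} = 7 - - \frac{3}{2} = 7 + \frac{3}{2} = \frac{17}{2} \approx 8.5$)
$\sqrt{l + 209} + 87 P{\left(-22 \right)} = \sqrt{\frac{17}{2} + 209} + 87 \left(-22\right) = \sqrt{\frac{435}{2}} - 1914 = \frac{\sqrt{870}}{2} - 1914 = -1914 + \frac{\sqrt{870}}{2}$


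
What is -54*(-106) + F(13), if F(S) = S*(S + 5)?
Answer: 5958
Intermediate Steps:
F(S) = S*(5 + S)
-54*(-106) + F(13) = -54*(-106) + 13*(5 + 13) = 5724 + 13*18 = 5724 + 234 = 5958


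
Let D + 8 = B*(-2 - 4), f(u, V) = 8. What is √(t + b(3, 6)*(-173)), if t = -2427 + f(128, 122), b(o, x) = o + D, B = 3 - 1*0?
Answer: 2*√390 ≈ 39.497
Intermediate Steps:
B = 3 (B = 3 + 0 = 3)
D = -26 (D = -8 + 3*(-2 - 4) = -8 + 3*(-6) = -8 - 18 = -26)
b(o, x) = -26 + o (b(o, x) = o - 26 = -26 + o)
t = -2419 (t = -2427 + 8 = -2419)
√(t + b(3, 6)*(-173)) = √(-2419 + (-26 + 3)*(-173)) = √(-2419 - 23*(-173)) = √(-2419 + 3979) = √1560 = 2*√390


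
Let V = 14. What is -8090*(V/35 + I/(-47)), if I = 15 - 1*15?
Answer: -3236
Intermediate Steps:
I = 0 (I = 15 - 15 = 0)
-8090*(V/35 + I/(-47)) = -8090*(14/35 + 0/(-47)) = -8090*(14*(1/35) + 0*(-1/47)) = -8090*(⅖ + 0) = -8090*⅖ = -3236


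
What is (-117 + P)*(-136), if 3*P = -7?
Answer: 48688/3 ≈ 16229.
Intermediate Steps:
P = -7/3 (P = (1/3)*(-7) = -7/3 ≈ -2.3333)
(-117 + P)*(-136) = (-117 - 7/3)*(-136) = -358/3*(-136) = 48688/3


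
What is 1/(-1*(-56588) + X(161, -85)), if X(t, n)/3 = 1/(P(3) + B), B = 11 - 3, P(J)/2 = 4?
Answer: 16/905411 ≈ 1.7672e-5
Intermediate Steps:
P(J) = 8 (P(J) = 2*4 = 8)
B = 8
X(t, n) = 3/16 (X(t, n) = 3*(1/(8 + 8)) = 3*(1/16) = 3/16)
1/(-1*(-56588) + X(161, -85)) = 1/(-1*(-56588) + 3/16) = 1/(56588 + 3/16) = 1/(905411/16) = 16/905411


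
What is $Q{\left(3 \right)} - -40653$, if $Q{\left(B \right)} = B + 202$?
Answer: $40858$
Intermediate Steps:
$Q{\left(B \right)} = 202 + B$
$Q{\left(3 \right)} - -40653 = \left(202 + 3\right) - -40653 = 205 + 40653 = 40858$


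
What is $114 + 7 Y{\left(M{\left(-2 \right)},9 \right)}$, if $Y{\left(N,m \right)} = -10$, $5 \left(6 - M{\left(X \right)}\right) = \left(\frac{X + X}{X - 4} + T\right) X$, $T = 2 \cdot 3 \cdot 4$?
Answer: $44$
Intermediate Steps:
$T = 24$ ($T = 6 \cdot 4 = 24$)
$M{\left(X \right)} = 6 - \frac{X \left(24 + \frac{2 X}{-4 + X}\right)}{5}$ ($M{\left(X \right)} = 6 - \frac{\left(\frac{X + X}{X - 4} + 24\right) X}{5} = 6 - \frac{\left(\frac{2 X}{-4 + X} + 24\right) X}{5} = 6 - \frac{\left(24 + \frac{2 X}{-4 + X}\right) X}{5} = 6 - \frac{X \left(24 + \frac{2 X}{-4 + X}\right)}{5}$)
$114 + 7 Y{\left(M{\left(-2 \right)},9 \right)} = 114 + 7 \left(-10\right) = 114 - 70 = 44$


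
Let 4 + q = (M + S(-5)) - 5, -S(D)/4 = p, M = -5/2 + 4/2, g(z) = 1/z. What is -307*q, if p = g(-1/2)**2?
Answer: 15657/2 ≈ 7828.5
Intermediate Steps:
p = 4 (p = (1/(-1/2))**2 = (-2)**2 = 4)
M = -1/2 (M = -5*1/2 + 4*(1/2) = -5/2 + 2 = -1/2 ≈ -0.50000)
S(D) = -16 (S(D) = -4*4 = -16)
q = -51/2 (q = -4 + ((-1/2 - 16) - 5) = -4 + (-33/2 - 5) = -4 - 43/2 = -51/2 ≈ -25.500)
-307*q = -307*(-51/2) = 15657/2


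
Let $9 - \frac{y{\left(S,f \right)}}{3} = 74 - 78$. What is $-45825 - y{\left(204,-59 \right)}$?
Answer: $-45864$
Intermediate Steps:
$y{\left(S,f \right)} = 39$ ($y{\left(S,f \right)} = 27 - 3 \left(74 - 78\right) = 27 - -12 = 27 + 12 = 39$)
$-45825 - y{\left(204,-59 \right)} = -45825 - 39 = -45864$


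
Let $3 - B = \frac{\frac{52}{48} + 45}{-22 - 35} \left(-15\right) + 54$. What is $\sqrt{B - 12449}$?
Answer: $\frac{i \sqrt{162607605}}{114} \approx 111.86 i$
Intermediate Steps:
$B = - \frac{14393}{228}$ ($B = 3 - \left(\frac{\frac{52}{48} + 45}{-22 - 35} \left(-15\right) + 54\right) = 3 - \left(\frac{52 \cdot \frac{1}{48} + 45}{-57} \left(-15\right) + 54\right) = 3 - \left(\left(\frac{13}{12} + 45\right) \left(- \frac{1}{57}\right) \left(-15\right) + 54\right) = 3 - \left(\frac{553}{12} \left(- \frac{1}{57}\right) \left(-15\right) + 54\right) = 3 - \left(\left(- \frac{553}{684}\right) \left(-15\right) + 54\right) = 3 - \left(\frac{2765}{228} + 54\right) = 3 - \frac{15077}{228} = - \frac{14393}{228} \approx -63.127$)
$\sqrt{B - 12449} = \sqrt{- \frac{14393}{228} - 12449} = \sqrt{- \frac{2852765}{228}} = \frac{i \sqrt{162607605}}{114}$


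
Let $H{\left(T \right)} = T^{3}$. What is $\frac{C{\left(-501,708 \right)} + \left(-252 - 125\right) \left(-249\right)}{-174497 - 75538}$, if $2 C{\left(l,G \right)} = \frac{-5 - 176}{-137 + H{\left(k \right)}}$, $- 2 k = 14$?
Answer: $- \frac{90118261}{240033600} \approx -0.37544$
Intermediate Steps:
$k = -7$ ($k = \left(- \frac{1}{2}\right) 14 = -7$)
$C{\left(l,G \right)} = \frac{181}{960}$ ($C{\left(l,G \right)} = \frac{\left(-5 - 176\right) \frac{1}{-137 + \left(-7\right)^{3}}}{2} = \frac{\left(-181\right) \frac{1}{-137 - 343}}{2} = \frac{\left(-181\right) \frac{1}{-480}}{2} = \frac{\left(-181\right) \left(- \frac{1}{480}\right)}{2} = \frac{1}{2} \cdot \frac{181}{480} = \frac{181}{960}$)
$\frac{C{\left(-501,708 \right)} + \left(-252 - 125\right) \left(-249\right)}{-174497 - 75538} = \frac{\frac{181}{960} + \left(-252 - 125\right) \left(-249\right)}{-174497 - 75538} = \frac{\frac{181}{960} - -93873}{-250035} = \left(\frac{181}{960} + 93873\right) \left(- \frac{1}{250035}\right) = \frac{90118261}{960} \left(- \frac{1}{250035}\right) = - \frac{90118261}{240033600}$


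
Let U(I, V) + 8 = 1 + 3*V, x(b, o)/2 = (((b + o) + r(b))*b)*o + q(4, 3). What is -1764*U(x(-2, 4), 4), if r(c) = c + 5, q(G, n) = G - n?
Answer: -8820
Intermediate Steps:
r(c) = 5 + c
x(b, o) = 2 + 2*b*o*(5 + o + 2*b) (x(b, o) = 2*((((b + o) + (5 + b))*b)*o + (4 - 1*3)) = 2*(((5 + o + 2*b)*b)*o + (4 - 3)) = 2*((b*(5 + o + 2*b))*o + 1) = 2*(b*o*(5 + o + 2*b) + 1) = 2*(1 + b*o*(5 + o + 2*b)) = 2 + 2*b*o*(5 + o + 2*b))
U(I, V) = -7 + 3*V (U(I, V) = -8 + (1 + 3*V) = -7 + 3*V)
-1764*U(x(-2, 4), 4) = -1764*(-7 + 3*4) = -1764*(-7 + 12) = -1764*5 = -8820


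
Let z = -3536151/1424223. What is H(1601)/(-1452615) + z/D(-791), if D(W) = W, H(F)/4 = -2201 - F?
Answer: 21897144977/1609103761335 ≈ 0.013608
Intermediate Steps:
H(F) = -8804 - 4*F (H(F) = 4*(-2201 - F) = -8804 - 4*F)
z = -1178717/474741 (z = -3536151*1/1424223 = -1178717/474741 ≈ -2.4829)
H(1601)/(-1452615) + z/D(-791) = (-8804 - 4*1601)/(-1452615) - 1178717/474741/(-791) = (-8804 - 6404)*(-1/1452615) - 1178717/474741*(-1/791) = -15208*(-1/1452615) + 1178717/375520131 = 15208/1452615 + 1178717/375520131 = 21897144977/1609103761335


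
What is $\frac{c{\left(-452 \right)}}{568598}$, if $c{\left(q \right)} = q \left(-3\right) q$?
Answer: $- \frac{306456}{284299} \approx -1.0779$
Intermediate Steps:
$c{\left(q \right)} = - 3 q^{2}$ ($c{\left(q \right)} = - 3 q q = - 3 q^{2}$)
$\frac{c{\left(-452 \right)}}{568598} = \frac{\left(-3\right) \left(-452\right)^{2}}{568598} = \left(-3\right) 204304 \cdot \frac{1}{568598} = \left(-612912\right) \frac{1}{568598} = - \frac{306456}{284299}$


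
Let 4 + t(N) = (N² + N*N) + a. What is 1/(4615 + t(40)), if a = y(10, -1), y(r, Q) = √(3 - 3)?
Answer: 1/7811 ≈ 0.00012802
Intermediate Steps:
y(r, Q) = 0 (y(r, Q) = √0 = 0)
a = 0
t(N) = -4 + 2*N² (t(N) = -4 + ((N² + N*N) + 0) = -4 + ((N² + N²) + 0) = -4 + (2*N² + 0) = -4 + 2*N²)
1/(4615 + t(40)) = 1/(4615 + (-4 + 2*40²)) = 1/(4615 + (-4 + 2*1600)) = 1/(4615 + (-4 + 3200)) = 1/(4615 + 3196) = 1/7811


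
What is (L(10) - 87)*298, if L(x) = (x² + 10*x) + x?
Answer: 36654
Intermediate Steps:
L(x) = x² + 11*x
(L(10) - 87)*298 = (10*(11 + 10) - 87)*298 = (10*21 - 87)*298 = (210 - 87)*298 = 123*298 = 36654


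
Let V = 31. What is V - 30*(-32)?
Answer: 991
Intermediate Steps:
V - 30*(-32) = 31 - 30*(-32) = 31 + 960 = 991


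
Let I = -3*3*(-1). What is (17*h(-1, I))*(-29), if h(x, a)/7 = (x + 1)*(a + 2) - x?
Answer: -3451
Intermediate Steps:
I = 9 (I = -9*(-1) = 9)
h(x, a) = -7*x + 7*(1 + x)*(2 + a) (h(x, a) = 7*((x + 1)*(a + 2) - x) = 7*((1 + x)*(2 + a) - x) = 7*(-x + (1 + x)*(2 + a)) = -7*x + 7*(1 + x)*(2 + a))
(17*h(-1, I))*(-29) = (17*(14 + 7*9 + 7*(-1) + 7*9*(-1)))*(-29) = (17*(14 + 63 - 7 - 63))*(-29) = (17*7)*(-29) = 119*(-29) = -3451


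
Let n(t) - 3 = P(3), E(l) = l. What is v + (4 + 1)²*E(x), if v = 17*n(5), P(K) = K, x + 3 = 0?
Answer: 27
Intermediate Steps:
x = -3 (x = -3 + 0 = -3)
n(t) = 6 (n(t) = 3 + 3 = 6)
v = 102 (v = 17*6 = 102)
v + (4 + 1)²*E(x) = 102 + (4 + 1)²*(-3) = 102 + 5²*(-3) = 102 + 25*(-3) = 102 - 75 = 27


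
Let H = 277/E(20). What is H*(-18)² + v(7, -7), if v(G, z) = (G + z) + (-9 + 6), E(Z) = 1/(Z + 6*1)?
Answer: 2333445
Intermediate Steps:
E(Z) = 1/(6 + Z) (E(Z) = 1/(Z + 6) = 1/(6 + Z))
v(G, z) = -3 + G + z (v(G, z) = (G + z) - 3 = -3 + G + z)
H = 7202 (H = 277/(1/(6 + 20)) = 277/(1/26) = 277*26 = 7202)
H*(-18)² + v(7, -7) = 7202*(-18)² + (-3 + 7 - 7) = 7202*324 - 3 = 2333448 - 3 = 2333445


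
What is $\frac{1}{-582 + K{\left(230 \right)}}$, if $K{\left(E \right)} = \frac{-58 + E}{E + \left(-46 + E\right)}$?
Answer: $- \frac{207}{120388} \approx -0.0017194$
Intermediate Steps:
$K{\left(E \right)} = \frac{-58 + E}{-46 + 2 E}$
$\frac{1}{-582 + K{\left(230 \right)}} = \frac{1}{-582 + \frac{-58 + 230}{2 \left(-23 + 230\right)}} = \frac{1}{-582 + \frac{1}{2} \cdot \frac{1}{207} \cdot 172} = \frac{1}{-582 + \frac{86}{207}} = \frac{1}{- \frac{120388}{207}} = - \frac{207}{120388}$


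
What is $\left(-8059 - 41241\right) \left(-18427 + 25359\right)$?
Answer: $-341747600$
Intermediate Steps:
$\left(-8059 - 41241\right) \left(-18427 + 25359\right) = \left(-49300\right) 6932 = -341747600$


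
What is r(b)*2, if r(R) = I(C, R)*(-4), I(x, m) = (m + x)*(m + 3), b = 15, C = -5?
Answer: -1440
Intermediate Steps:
I(x, m) = (3 + m)*(m + x) (I(x, m) = (m + x)*(3 + m) = (3 + m)*(m + x))
r(R) = 60 - 4*R² + 8*R (r(R) = (R² + 3*R + 3*(-5) + R*(-5))*(-4) = (R² + 3*R - 15 - 5*R)*(-4) = (-15 + R² - 2*R)*(-4) = 60 - 4*R² + 8*R)
r(b)*2 = (60 - 4*15² + 8*15)*2 = (60 - 4*225 + 120)*2 = (60 - 900 + 120)*2 = -720*2 = -1440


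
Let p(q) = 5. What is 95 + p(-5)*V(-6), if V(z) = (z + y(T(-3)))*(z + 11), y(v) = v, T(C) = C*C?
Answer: 170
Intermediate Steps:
T(C) = C**2
V(z) = (9 + z)*(11 + z) (V(z) = (z + (-3)**2)*(z + 11) = (z + 9)*(11 + z) = (9 + z)*(11 + z))
95 + p(-5)*V(-6) = 95 + 5*(99 + (-6)**2 + 20*(-6)) = 95 + 5*(99 + 36 - 120) = 95 + 5*15 = 95 + 75 = 170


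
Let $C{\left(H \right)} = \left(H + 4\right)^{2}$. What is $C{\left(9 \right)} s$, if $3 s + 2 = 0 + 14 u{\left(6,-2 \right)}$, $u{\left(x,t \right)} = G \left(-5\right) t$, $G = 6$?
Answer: $\frac{141622}{3} \approx 47207.0$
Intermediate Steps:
$C{\left(H \right)} = \left(4 + H\right)^{2}$
$u{\left(x,t \right)} = - 30 t$ ($u{\left(x,t \right)} = 6 \left(-5\right) t = - 30 t$)
$s = \frac{838}{3}$ ($s = - \frac{2}{3} + \frac{0 + 14 \left(\left(-30\right) \left(-2\right)\right)}{3} = - \frac{2}{3} + \frac{0 + 14 \cdot 60}{3} = - \frac{2}{3} + \frac{0 + 840}{3} = - \frac{2}{3} + \frac{1}{3} \cdot 840 = - \frac{2}{3} + 280 = \frac{838}{3} \approx 279.33$)
$C{\left(9 \right)} s = \left(4 + 9\right)^{2} \cdot \frac{838}{3} = 13^{2} \cdot \frac{838}{3} = 169 \cdot \frac{838}{3} = \frac{141622}{3}$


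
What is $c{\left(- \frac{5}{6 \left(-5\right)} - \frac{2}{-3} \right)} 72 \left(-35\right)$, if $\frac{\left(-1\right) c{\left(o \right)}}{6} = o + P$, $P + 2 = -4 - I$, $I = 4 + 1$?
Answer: $-153720$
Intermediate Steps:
$I = 5$
$P = -11$ ($P = -2 - 9 = -11$)
$c{\left(o \right)} = 66 - 6 o$ ($c{\left(o \right)} = - 6 \left(o - 11\right) = - 6 \left(-11 + o\right) = 66 - 6 o$)
$c{\left(- \frac{5}{6 \left(-5\right)} - \frac{2}{-3} \right)} 72 \left(-35\right) = \left(66 - 6 \left(- \frac{5}{6 \left(-5\right)} - \frac{2}{-3}\right)\right) 72 \left(-35\right) = \left(66 - 6 \left(- \frac{5}{-30} - - \frac{2}{3}\right)\right) 72 \left(-35\right) = \left(66 - 6 \left(\left(-5\right) \left(- \frac{1}{30}\right) + \frac{2}{3}\right)\right) 72 \left(-35\right) = \left(66 - 6 \left(\frac{1}{6} + \frac{2}{3}\right)\right) 72 \left(-35\right) = \left(66 - 5\right) 72 \left(-35\right) = 61 \cdot 72 \left(-35\right) = 4392 \left(-35\right) = -153720$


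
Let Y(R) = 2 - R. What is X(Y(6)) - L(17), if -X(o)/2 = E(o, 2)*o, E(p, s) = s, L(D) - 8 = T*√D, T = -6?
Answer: 8 + 6*√17 ≈ 32.739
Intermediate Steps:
L(D) = 8 - 6*√D
X(o) = -4*o
X(Y(6)) - L(17) = -4*(2 - 1*6) - (8 - 6*√17) = -4*(2 - 6) + (-8 + 6*√17) = -4*(-4) + (-8 + 6*√17) = 16 + (-8 + 6*√17) = 8 + 6*√17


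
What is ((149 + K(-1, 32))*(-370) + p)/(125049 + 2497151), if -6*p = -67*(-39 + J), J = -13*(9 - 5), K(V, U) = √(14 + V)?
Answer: -336877/15733200 - 37*√13/262220 ≈ -0.021921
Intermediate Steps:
J = -52 (J = -13*4 = -52)
p = -6097/6 (p = -(-67)*(-39 - 52)/6 = -(-67)*(-91)/6 = -⅙*6097 = -6097/6 ≈ -1016.2)
((149 + K(-1, 32))*(-370) + p)/(125049 + 2497151) = ((149 + √(14 - 1))*(-370) - 6097/6)/(125049 + 2497151) = ((149 + √13)*(-370) - 6097/6)/2622200 = ((-55130 - 370*√13) - 6097/6)*(1/2622200) = (-336877/6 - 370*√13)*(1/2622200) = -336877/15733200 - 37*√13/262220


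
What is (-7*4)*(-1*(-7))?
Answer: -196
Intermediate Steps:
(-7*4)*(-1*(-7)) = -28*7 = -196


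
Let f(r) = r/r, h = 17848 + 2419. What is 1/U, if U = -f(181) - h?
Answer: -1/20268 ≈ -4.9339e-5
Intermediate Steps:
h = 20267
f(r) = 1
U = -20268 (U = -1*1 - 1*20267 = -1 - 20267 = -20268)
1/U = 1/(-20268) = -1/20268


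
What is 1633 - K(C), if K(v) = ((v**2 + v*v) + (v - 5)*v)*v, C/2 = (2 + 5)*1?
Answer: -5619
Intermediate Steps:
C = 14 (C = 2*((2 + 5)*1) = 2*(7*1) = 2*7 = 14)
K(v) = v*(2*v**2 + v*(-5 + v)) (K(v) = ((v**2 + v**2) + (-5 + v)*v)*v = (2*v**2 + v*(-5 + v))*v = v*(2*v**2 + v*(-5 + v)))
1633 - K(C) = 1633 - 14**2*(-5 + 3*14) = 1633 - 196*(-5 + 42) = 1633 - 196*37 = 1633 - 1*7252 = 1633 - 7252 = -5619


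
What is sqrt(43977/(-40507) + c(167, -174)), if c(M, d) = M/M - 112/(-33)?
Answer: sqrt(5911390746294)/1336731 ≈ 1.8189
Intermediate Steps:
c(M, d) = 145/33 (c(M, d) = 1 - 112*(-1/33) = 1 + 112/33 = 145/33)
sqrt(43977/(-40507) + c(167, -174)) = sqrt(43977/(-40507) + 145/33) = sqrt(43977*(-1/40507) + 145/33) = sqrt(-43977/40507 + 145/33) = sqrt(4422274/1336731) = sqrt(5911390746294)/1336731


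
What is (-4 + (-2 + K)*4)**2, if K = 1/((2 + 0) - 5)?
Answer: 1600/9 ≈ 177.78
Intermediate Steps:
K = -1/3 (K = 1/(2 - 5) = 1/(-3) = -1/3 ≈ -0.33333)
(-4 + (-2 + K)*4)**2 = (-4 + (-2 - 1/3)*4)**2 = (-4 - 7/3*4)**2 = (-4 - 28/3)**2 = (-40/3)**2 = 1600/9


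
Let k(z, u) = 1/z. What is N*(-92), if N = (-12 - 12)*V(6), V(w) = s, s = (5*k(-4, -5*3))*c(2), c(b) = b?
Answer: -5520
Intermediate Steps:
k(z, u) = 1/z
s = -5/2 (s = (5/(-4))*2 = (5*(-¼))*2 = -5/4*2 = -5/2 ≈ -2.5000)
V(w) = -5/2
N = 60 (N = (-12 - 12)*(-5/2) = -24*(-5/2) = 60)
N*(-92) = 60*(-92) = -5520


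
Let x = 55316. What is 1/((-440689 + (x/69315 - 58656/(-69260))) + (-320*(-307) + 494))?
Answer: -48007569/16416349288127 ≈ -2.9244e-6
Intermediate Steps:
1/((-440689 + (x/69315 - 58656/(-69260))) + (-320*(-307) + 494)) = 1/((-440689 + (55316/69315 - 58656/(-69260))) + (-320*(-307) + 494)) = 1/((-440689 + (55316*(1/69315) - 58656*(-1/69260))) + (98240 + 494)) = 1/((-440689 + (55316/69315 + 14664/17315)) + 98734) = 1/((-440689 + 78969268/48007569) + 98734) = 1/(-21156328605773/48007569 + 98734) = 1/(-16416349288127/48007569) = -48007569/16416349288127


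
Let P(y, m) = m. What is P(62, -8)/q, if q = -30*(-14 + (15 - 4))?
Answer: -4/45 ≈ -0.088889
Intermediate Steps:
q = 90 (q = -30*(-14 + 11) = -30*(-3) = 90)
P(62, -8)/q = -8/90 = -8*1/90 = -4/45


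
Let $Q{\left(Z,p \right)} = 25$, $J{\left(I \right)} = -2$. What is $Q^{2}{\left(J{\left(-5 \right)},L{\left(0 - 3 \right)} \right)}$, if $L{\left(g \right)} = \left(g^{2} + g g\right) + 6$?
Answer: $625$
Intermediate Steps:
$L{\left(g \right)} = 6 + 2 g^{2}$ ($L{\left(g \right)} = \left(g^{2} + g^{2}\right) + 6 = 2 g^{2} + 6 = 6 + 2 g^{2}$)
$Q^{2}{\left(J{\left(-5 \right)},L{\left(0 - 3 \right)} \right)} = 25^{2} = 625$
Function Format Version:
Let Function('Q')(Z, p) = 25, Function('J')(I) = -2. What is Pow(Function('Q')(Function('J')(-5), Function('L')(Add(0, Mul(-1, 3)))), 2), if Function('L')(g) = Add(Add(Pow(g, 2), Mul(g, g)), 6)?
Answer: 625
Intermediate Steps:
Function('L')(g) = Add(6, Mul(2, Pow(g, 2))) (Function('L')(g) = Add(Add(Pow(g, 2), Pow(g, 2)), 6) = Add(Mul(2, Pow(g, 2)), 6) = Add(6, Mul(2, Pow(g, 2))))
Pow(Function('Q')(Function('J')(-5), Function('L')(Add(0, Mul(-1, 3)))), 2) = Pow(25, 2) = 625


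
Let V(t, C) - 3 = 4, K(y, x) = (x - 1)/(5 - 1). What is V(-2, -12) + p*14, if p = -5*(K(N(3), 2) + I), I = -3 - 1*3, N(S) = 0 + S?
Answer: 819/2 ≈ 409.50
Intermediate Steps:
N(S) = S
K(y, x) = -¼ + x/4 (K(y, x) = (-1 + x)/4 = (-1 + x)*(¼) = -¼ + x/4)
I = -6 (I = -3 - 3 = -6)
V(t, C) = 7 (V(t, C) = 3 + 4 = 7)
p = 115/4 (p = -5*((-¼ + (¼)*2) - 6) = -5*((-¼ + ½) - 6) = -5*(¼ - 6) = -5*(-23/4) = 115/4 ≈ 28.750)
V(-2, -12) + p*14 = 7 + (115/4)*14 = 7 + 805/2 = 819/2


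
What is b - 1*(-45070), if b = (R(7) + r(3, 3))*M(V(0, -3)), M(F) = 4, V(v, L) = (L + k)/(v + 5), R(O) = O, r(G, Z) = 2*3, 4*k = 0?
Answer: 45122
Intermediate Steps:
k = 0 (k = (1/4)*0 = 0)
r(G, Z) = 6
V(v, L) = L/(5 + v) (V(v, L) = (L + 0)/(v + 5) = L/(5 + v))
b = 52 (b = (7 + 6)*4 = 13*4 = 52)
b - 1*(-45070) = 52 - 1*(-45070) = 52 + 45070 = 45122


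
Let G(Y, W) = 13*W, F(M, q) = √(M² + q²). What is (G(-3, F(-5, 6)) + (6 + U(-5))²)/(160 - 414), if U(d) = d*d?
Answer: -961/254 - 13*√61/254 ≈ -4.1832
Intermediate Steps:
U(d) = d²
(G(-3, F(-5, 6)) + (6 + U(-5))²)/(160 - 414) = (13*√((-5)² + 6²) + (6 + (-5)²)²)/(160 - 414) = (13*√(25 + 36) + (6 + 25)²)/(-254) = (13*√61 + 31²)*(-1/254) = (13*√61 + 961)*(-1/254) = (961 + 13*√61)*(-1/254) = -961/254 - 13*√61/254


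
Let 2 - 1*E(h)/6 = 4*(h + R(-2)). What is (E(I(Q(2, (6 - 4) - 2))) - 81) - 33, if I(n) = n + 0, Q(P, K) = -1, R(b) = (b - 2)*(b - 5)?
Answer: -750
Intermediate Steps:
R(b) = (-5 + b)*(-2 + b) (R(b) = (-2 + b)*(-5 + b) = (-5 + b)*(-2 + b))
I(n) = n
E(h) = -660 - 24*h (E(h) = 12 - 24*(h + (10 + (-2)² - 7*(-2))) = 12 - 24*(h + (10 + 4 + 14)) = 12 - 24*(h + 28) = 12 - 24*(28 + h) = 12 - 6*(112 + 4*h) = 12 + (-672 - 24*h) = -660 - 24*h)
(E(I(Q(2, (6 - 4) - 2))) - 81) - 33 = ((-660 - 24*(-1)) - 81) - 33 = ((-660 + 24) - 81) - 33 = (-636 - 81) - 33 = -717 - 33 = -750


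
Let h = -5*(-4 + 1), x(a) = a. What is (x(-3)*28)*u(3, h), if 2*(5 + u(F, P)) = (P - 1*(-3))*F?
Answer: -1848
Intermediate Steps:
h = 15 (h = -5*(-3) = 15)
u(F, P) = -5 + F*(3 + P)/2 (u(F, P) = -5 + ((P - 1*(-3))*F)/2 = -5 + ((P + 3)*F)/2 = -5 + ((3 + P)*F)/2 = -5 + (F*(3 + P))/2 = -5 + F*(3 + P)/2)
(x(-3)*28)*u(3, h) = (-3*28)*(-5 + (3/2)*3 + (½)*3*15) = -84*(-5 + 9/2 + 45/2) = -84*22 = -1848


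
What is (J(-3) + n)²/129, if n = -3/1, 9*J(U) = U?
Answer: 100/1161 ≈ 0.086133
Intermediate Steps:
J(U) = U/9
n = -3 (n = -3*1 = -3)
(J(-3) + n)²/129 = ((⅑)*(-3) - 3)²/129 = (-⅓ - 3)²/129 = (-10/3)²/129 = (1/129)*(100/9) = 100/1161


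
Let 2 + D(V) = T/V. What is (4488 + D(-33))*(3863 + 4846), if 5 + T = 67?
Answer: 429574328/11 ≈ 3.9052e+7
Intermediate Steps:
T = 62 (T = -5 + 67 = 62)
D(V) = -2 + 62/V
(4488 + D(-33))*(3863 + 4846) = (4488 + (-2 + 62/(-33)))*(3863 + 4846) = (4488 + (-2 + 62*(-1/33)))*8709 = (4488 + (-2 - 62/33))*8709 = (4488 - 128/33)*8709 = (147976/33)*8709 = 429574328/11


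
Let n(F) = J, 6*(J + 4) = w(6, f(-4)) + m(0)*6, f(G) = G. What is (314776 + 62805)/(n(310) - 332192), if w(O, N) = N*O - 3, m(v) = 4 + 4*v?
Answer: -755162/664393 ≈ -1.1366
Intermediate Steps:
w(O, N) = -3 + N*O
J = -9/2 (J = -4 + ((-3 - 4*6) + (4 + 4*0)*6)/6 = -4 + ((-3 - 24) + (4 + 0)*6)/6 = -4 + (-27 + 4*6)/6 = -4 + (-27 + 24)/6 = -4 + (1/6)*(-3) = -4 - 1/2 = -9/2 ≈ -4.5000)
n(F) = -9/2
(314776 + 62805)/(n(310) - 332192) = (314776 + 62805)/(-9/2 - 332192) = 377581/(-664393/2) = 377581*(-2/664393) = -755162/664393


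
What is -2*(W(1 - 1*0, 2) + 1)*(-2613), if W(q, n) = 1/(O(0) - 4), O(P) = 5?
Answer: 10452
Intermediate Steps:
W(q, n) = 1 (W(q, n) = 1/(5 - 4) = 1/1 = 1)
-2*(W(1 - 1*0, 2) + 1)*(-2613) = -2*(1 + 1)*(-2613) = -2*2*(-2613) = -4*(-2613) = 10452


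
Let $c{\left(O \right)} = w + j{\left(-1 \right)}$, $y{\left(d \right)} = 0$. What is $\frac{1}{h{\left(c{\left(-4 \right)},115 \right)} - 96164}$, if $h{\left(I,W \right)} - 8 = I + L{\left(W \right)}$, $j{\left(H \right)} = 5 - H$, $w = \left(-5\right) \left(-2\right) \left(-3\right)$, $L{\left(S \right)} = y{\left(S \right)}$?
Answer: $- \frac{1}{96180} \approx -1.0397 \cdot 10^{-5}$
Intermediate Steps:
$L{\left(S \right)} = 0$
$w = -30$ ($w = 10 \left(-3\right) = -30$)
$c{\left(O \right)} = -24$ ($c{\left(O \right)} = -30 + \left(5 - -1\right) = -30 + \left(5 + 1\right) = -30 + 6 = -24$)
$h{\left(I,W \right)} = 8 + I$ ($h{\left(I,W \right)} = 8 + \left(I + 0\right) = 8 + I$)
$\frac{1}{h{\left(c{\left(-4 \right)},115 \right)} - 96164} = \frac{1}{\left(8 - 24\right) - 96164} = \frac{1}{-16 - 96164} = \frac{1}{-96180} = - \frac{1}{96180}$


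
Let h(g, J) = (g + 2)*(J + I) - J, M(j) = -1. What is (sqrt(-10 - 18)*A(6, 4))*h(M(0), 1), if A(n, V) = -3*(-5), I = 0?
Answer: 0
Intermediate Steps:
A(n, V) = 15
h(g, J) = -J + J*(2 + g) (h(g, J) = (g + 2)*(J + 0) - J = (2 + g)*J - J = J*(2 + g) - J = -J + J*(2 + g))
(sqrt(-10 - 18)*A(6, 4))*h(M(0), 1) = (sqrt(-10 - 18)*15)*(1*(1 - 1)) = (sqrt(-28)*15)*(1*0) = ((2*I*sqrt(7))*15)*0 = (30*I*sqrt(7))*0 = 0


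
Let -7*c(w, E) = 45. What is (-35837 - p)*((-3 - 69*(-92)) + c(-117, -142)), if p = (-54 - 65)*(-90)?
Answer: -2065290390/7 ≈ -2.9504e+8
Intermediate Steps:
c(w, E) = -45/7 (c(w, E) = -1/7*45 = -45/7)
p = 10710 (p = -119*(-90) = 10710)
(-35837 - p)*((-3 - 69*(-92)) + c(-117, -142)) = (-35837 - 1*10710)*((-3 - 69*(-92)) - 45/7) = (-35837 - 10710)*((-3 + 6348) - 45/7) = -46547*(6345 - 45/7) = -46547*44370/7 = -2065290390/7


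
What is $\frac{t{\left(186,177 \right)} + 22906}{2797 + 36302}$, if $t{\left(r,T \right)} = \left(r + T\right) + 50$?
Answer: $\frac{7773}{13033} \approx 0.59641$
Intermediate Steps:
$t{\left(r,T \right)} = 50 + T + r$ ($t{\left(r,T \right)} = \left(T + r\right) + 50 = 50 + T + r$)
$\frac{t{\left(186,177 \right)} + 22906}{2797 + 36302} = \frac{\left(50 + 177 + 186\right) + 22906}{2797 + 36302} = \frac{413 + 22906}{39099} = 23319 \cdot \frac{1}{39099} = \frac{7773}{13033}$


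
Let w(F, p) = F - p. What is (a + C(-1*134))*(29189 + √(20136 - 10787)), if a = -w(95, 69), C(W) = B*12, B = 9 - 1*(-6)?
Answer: 4495106 + 154*√9349 ≈ 4.5100e+6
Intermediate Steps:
B = 15 (B = 9 + 6 = 15)
C(W) = 180 (C(W) = 15*12 = 180)
a = -26 (a = -(95 - 1*69) = -(95 - 69) = -1*26 = -26)
(a + C(-1*134))*(29189 + √(20136 - 10787)) = (-26 + 180)*(29189 + √(20136 - 10787)) = 154*(29189 + √9349) = 4495106 + 154*√9349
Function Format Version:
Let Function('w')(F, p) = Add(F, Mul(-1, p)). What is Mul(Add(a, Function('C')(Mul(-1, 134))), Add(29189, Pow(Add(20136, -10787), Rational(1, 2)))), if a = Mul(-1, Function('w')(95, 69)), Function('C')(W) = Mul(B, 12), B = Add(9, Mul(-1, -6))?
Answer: Add(4495106, Mul(154, Pow(9349, Rational(1, 2)))) ≈ 4.5100e+6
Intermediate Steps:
B = 15 (B = Add(9, 6) = 15)
Function('C')(W) = 180 (Function('C')(W) = Mul(15, 12) = 180)
a = -26 (a = Mul(-1, Add(95, Mul(-1, 69))) = Mul(-1, Add(95, -69)) = Mul(-1, 26) = -26)
Mul(Add(a, Function('C')(Mul(-1, 134))), Add(29189, Pow(Add(20136, -10787), Rational(1, 2)))) = Mul(Add(-26, 180), Add(29189, Pow(Add(20136, -10787), Rational(1, 2)))) = Mul(154, Add(29189, Pow(9349, Rational(1, 2)))) = Add(4495106, Mul(154, Pow(9349, Rational(1, 2))))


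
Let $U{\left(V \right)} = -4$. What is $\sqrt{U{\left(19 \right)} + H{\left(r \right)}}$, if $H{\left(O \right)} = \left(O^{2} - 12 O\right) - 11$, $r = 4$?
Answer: $i \sqrt{47} \approx 6.8557 i$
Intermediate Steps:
$H{\left(O \right)} = -11 + O^{2} - 12 O$
$\sqrt{U{\left(19 \right)} + H{\left(r \right)}} = \sqrt{-4 - \left(59 - 16\right)} = \sqrt{-4 - 43} = \sqrt{-47} = i \sqrt{47}$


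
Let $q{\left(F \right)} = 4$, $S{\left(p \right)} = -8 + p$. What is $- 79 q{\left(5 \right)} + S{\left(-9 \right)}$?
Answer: $-333$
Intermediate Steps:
$- 79 q{\left(5 \right)} + S{\left(-9 \right)} = \left(-79\right) 4 - 17 = -316 - 17 = -333$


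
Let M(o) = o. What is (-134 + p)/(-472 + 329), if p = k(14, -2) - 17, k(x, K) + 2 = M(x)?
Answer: 139/143 ≈ 0.97203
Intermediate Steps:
k(x, K) = -2 + x
p = -5 (p = (-2 + 14) - 17 = 12 - 17 = -5)
(-134 + p)/(-472 + 329) = (-134 - 5)/(-472 + 329) = -139/(-143) = -139*(-1/143) = 139/143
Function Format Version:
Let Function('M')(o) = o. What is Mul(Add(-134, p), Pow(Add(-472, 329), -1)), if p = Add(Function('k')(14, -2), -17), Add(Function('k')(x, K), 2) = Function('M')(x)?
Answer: Rational(139, 143) ≈ 0.97203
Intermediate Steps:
Function('k')(x, K) = Add(-2, x)
p = -5 (p = Add(Add(-2, 14), -17) = Add(12, -17) = -5)
Mul(Add(-134, p), Pow(Add(-472, 329), -1)) = Mul(Add(-134, -5), Pow(Add(-472, 329), -1)) = Mul(-139, Pow(-143, -1)) = Mul(-139, Rational(-1, 143)) = Rational(139, 143)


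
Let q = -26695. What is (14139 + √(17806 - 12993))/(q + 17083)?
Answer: -1571/1068 - √4813/9612 ≈ -1.4782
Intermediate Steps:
(14139 + √(17806 - 12993))/(q + 17083) = (14139 + √(17806 - 12993))/(-26695 + 17083) = (14139 + √4813)/(-9612) = (14139 + √4813)*(-1/9612) = -1571/1068 - √4813/9612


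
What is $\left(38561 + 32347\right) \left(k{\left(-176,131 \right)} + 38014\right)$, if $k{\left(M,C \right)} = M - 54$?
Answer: $2679187872$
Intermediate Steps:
$k{\left(M,C \right)} = -54 + M$ ($k{\left(M,C \right)} = M - 54 = -54 + M$)
$\left(38561 + 32347\right) \left(k{\left(-176,131 \right)} + 38014\right) = \left(38561 + 32347\right) \left(\left(-54 - 176\right) + 38014\right) = 70908 \left(-230 + 38014\right) = 70908 \cdot 37784 = 2679187872$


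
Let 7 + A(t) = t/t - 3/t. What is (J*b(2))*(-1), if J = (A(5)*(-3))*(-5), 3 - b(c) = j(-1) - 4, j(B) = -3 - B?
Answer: 891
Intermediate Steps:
b(c) = 9 (b(c) = 3 - ((-3 - 1*(-1)) - 4) = 3 - ((-3 + 1) - 4) = 3 - (-2 - 4) = 3 - 1*(-6) = 3 + 6 = 9)
A(t) = -6 - 3/t (A(t) = -7 + (t/t - 3/t) = -7 + (1 - 3/t) = -6 - 3/t)
J = -99 (J = ((-6 - 3/5)*(-3))*(-5) = ((-6 - 3*⅕)*(-3))*(-5) = ((-6 - ⅗)*(-3))*(-5) = -33/5*(-3)*(-5) = (99/5)*(-5) = -99)
(J*b(2))*(-1) = -99*9*(-1) = -891*(-1) = 891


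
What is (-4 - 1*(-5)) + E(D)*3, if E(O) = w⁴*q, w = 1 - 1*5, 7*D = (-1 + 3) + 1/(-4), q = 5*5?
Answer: 19201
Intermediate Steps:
q = 25
D = ¼ (D = ((-1 + 3) + 1/(-4))/7 = (2 - ¼)/7 = (⅐)*(7/4) = ¼ ≈ 0.25000)
w = -4 (w = 1 - 5 = -4)
E(O) = 6400 (E(O) = (-4)⁴*25 = 256*25 = 6400)
(-4 - 1*(-5)) + E(D)*3 = (-4 - 1*(-5)) + 6400*3 = (-4 + 5) + 19200 = 1 + 19200 = 19201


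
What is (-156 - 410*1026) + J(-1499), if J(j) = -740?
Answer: -421556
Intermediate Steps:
(-156 - 410*1026) + J(-1499) = (-156 - 410*1026) - 740 = (-156 - 420660) - 740 = -420816 - 740 = -421556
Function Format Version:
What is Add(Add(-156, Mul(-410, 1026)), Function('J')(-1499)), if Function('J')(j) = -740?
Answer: -421556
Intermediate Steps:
Add(Add(-156, Mul(-410, 1026)), Function('J')(-1499)) = Add(Add(-156, Mul(-410, 1026)), -740) = Add(Add(-156, -420660), -740) = Add(-420816, -740) = -421556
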